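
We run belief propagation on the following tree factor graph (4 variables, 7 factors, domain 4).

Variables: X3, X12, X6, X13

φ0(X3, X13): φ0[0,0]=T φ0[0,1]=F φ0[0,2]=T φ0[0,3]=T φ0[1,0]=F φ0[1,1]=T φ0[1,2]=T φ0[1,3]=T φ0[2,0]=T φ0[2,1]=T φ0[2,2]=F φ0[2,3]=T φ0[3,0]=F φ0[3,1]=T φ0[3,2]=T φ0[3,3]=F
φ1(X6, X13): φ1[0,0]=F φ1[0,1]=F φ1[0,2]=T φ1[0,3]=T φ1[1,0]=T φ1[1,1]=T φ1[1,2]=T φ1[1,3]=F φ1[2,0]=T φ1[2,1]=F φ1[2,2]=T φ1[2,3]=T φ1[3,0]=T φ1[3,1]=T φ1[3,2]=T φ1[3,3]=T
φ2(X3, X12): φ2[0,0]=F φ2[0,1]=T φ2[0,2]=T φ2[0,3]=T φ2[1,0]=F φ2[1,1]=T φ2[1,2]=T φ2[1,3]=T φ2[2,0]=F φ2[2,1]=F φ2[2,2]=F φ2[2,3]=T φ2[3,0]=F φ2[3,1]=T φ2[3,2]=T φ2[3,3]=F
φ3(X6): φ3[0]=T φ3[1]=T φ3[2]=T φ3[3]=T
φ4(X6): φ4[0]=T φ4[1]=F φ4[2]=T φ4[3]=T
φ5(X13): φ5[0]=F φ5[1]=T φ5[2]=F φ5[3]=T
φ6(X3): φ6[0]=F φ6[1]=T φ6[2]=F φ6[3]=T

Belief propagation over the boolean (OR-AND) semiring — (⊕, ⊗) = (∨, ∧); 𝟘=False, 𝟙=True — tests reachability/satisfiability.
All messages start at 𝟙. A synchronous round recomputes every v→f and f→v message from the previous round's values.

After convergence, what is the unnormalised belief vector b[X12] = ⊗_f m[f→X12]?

init: all messages = 𝟙 over 4 values
r1 m[φ0→X3] = [T, T, T, T]
r1 m[φ0→X13] = [T, T, T, T]
r1 m[φ1→X6] = [T, T, T, T]
r1 m[φ1→X13] = [T, T, T, T]
r1 m[φ2→X3] = [T, T, T, T]
r1 m[φ2→X12] = [F, T, T, T]
r1 m[φ3→X6] = [T, T, T, T]
r1 m[φ4→X6] = [T, F, T, T]
r1 m[φ5→X13] = [F, T, F, T]
r1 m[φ6→X3] = [F, T, F, T]
r1 m[X3→φ0] = [T, T, T, T]
r1 m[X3→φ2] = [T, T, T, T]
r1 m[X3→φ6] = [T, T, T, T]
r1 m[X12→φ2] = [T, T, T, T]
r1 m[X6→φ1] = [T, T, T, T]
r1 m[X6→φ3] = [T, T, T, T]
r1 m[X6→φ4] = [T, T, T, T]
r1 m[X13→φ0] = [T, T, T, T]
r1 m[X13→φ1] = [T, T, T, T]
r1 m[X13→φ5] = [T, T, T, T]
r2 m[φ0→X3] = [T, T, T, T]
r2 m[φ0→X13] = [T, T, T, T]
r2 m[φ1→X6] = [T, T, T, T]
r2 m[φ1→X13] = [T, T, T, T]
r2 m[φ2→X3] = [T, T, T, T]
r2 m[φ2→X12] = [F, T, T, T]
r2 m[φ3→X6] = [T, T, T, T]
r2 m[φ4→X6] = [T, F, T, T]
r2 m[φ5→X13] = [F, T, F, T]
r2 m[φ6→X3] = [F, T, F, T]
r2 m[X3→φ0] = [F, T, F, T]
r2 m[X3→φ2] = [F, T, F, T]
r2 m[X3→φ6] = [T, T, T, T]
r2 m[X12→φ2] = [T, T, T, T]
r2 m[X6→φ1] = [T, F, T, T]
r2 m[X6→φ3] = [T, F, T, T]
r2 m[X6→φ4] = [T, T, T, T]
r2 m[X13→φ0] = [F, T, F, T]
r2 m[X13→φ1] = [F, T, F, T]
r2 m[X13→φ5] = [T, T, T, T]
r3 m[φ0→X3] = [T, T, T, T]
r3 m[φ0→X13] = [F, T, T, T]
r3 m[φ1→X6] = [T, T, T, T]
r3 m[φ1→X13] = [T, T, T, T]
r3 m[φ2→X3] = [T, T, T, T]
r3 m[φ2→X12] = [F, T, T, T]
r3 m[φ3→X6] = [T, T, T, T]
r3 m[φ4→X6] = [T, F, T, T]
r3 m[φ5→X13] = [F, T, F, T]
r3 m[φ6→X3] = [F, T, F, T]
r3 m[X3→φ0] = [F, T, F, T]
r3 m[X3→φ2] = [F, T, F, T]
r3 m[X3→φ6] = [T, T, T, T]
r3 m[X12→φ2] = [T, T, T, T]
r3 m[X6→φ1] = [T, F, T, T]
r3 m[X6→φ3] = [T, F, T, T]
r3 m[X6→φ4] = [T, T, T, T]
r3 m[X13→φ0] = [F, T, F, T]
r3 m[X13→φ1] = [F, T, F, T]
r3 m[X13→φ5] = [T, T, T, T]
r4 m[φ0→X3] = [T, T, T, T]
r4 m[φ0→X13] = [F, T, T, T]
r4 m[φ1→X6] = [T, T, T, T]
r4 m[φ1→X13] = [T, T, T, T]
r4 m[φ2→X3] = [T, T, T, T]
r4 m[φ2→X12] = [F, T, T, T]
r4 m[φ3→X6] = [T, T, T, T]
r4 m[φ4→X6] = [T, F, T, T]
r4 m[φ5→X13] = [F, T, F, T]
r4 m[φ6→X3] = [F, T, F, T]
r4 m[X3→φ0] = [F, T, F, T]
r4 m[X3→φ2] = [F, T, F, T]
r4 m[X3→φ6] = [T, T, T, T]
r4 m[X12→φ2] = [T, T, T, T]
r4 m[X6→φ1] = [T, F, T, T]
r4 m[X6→φ3] = [T, F, T, T]
r4 m[X6→φ4] = [T, T, T, T]
r4 m[X13→φ0] = [F, T, F, T]
r4 m[X13→φ1] = [F, T, F, T]
r4 m[X13→φ5] = [F, T, T, T]
r5 m[φ0→X3] = [T, T, T, T]
r5 m[φ0→X13] = [F, T, T, T]
r5 m[φ1→X6] = [T, T, T, T]
r5 m[φ1→X13] = [T, T, T, T]
r5 m[φ2→X3] = [T, T, T, T]
r5 m[φ2→X12] = [F, T, T, T]
r5 m[φ3→X6] = [T, T, T, T]
r5 m[φ4→X6] = [T, F, T, T]
r5 m[φ5→X13] = [F, T, F, T]
r5 m[φ6→X3] = [F, T, F, T]
r5 m[X3→φ0] = [F, T, F, T]
r5 m[X3→φ2] = [F, T, F, T]
r5 m[X3→φ6] = [T, T, T, T]
r5 m[X12→φ2] = [T, T, T, T]
r5 m[X6→φ1] = [T, F, T, T]
r5 m[X6→φ3] = [T, F, T, T]
r5 m[X6→φ4] = [T, T, T, T]
r5 m[X13→φ0] = [F, T, F, T]
r5 m[X13→φ1] = [F, T, F, T]
r5 m[X13→φ5] = [F, T, T, T]
fixed point reached at round 5
b[X12] = ⊗ incoming = [F, T, T, T]

b[X12] = [F, T, T, T]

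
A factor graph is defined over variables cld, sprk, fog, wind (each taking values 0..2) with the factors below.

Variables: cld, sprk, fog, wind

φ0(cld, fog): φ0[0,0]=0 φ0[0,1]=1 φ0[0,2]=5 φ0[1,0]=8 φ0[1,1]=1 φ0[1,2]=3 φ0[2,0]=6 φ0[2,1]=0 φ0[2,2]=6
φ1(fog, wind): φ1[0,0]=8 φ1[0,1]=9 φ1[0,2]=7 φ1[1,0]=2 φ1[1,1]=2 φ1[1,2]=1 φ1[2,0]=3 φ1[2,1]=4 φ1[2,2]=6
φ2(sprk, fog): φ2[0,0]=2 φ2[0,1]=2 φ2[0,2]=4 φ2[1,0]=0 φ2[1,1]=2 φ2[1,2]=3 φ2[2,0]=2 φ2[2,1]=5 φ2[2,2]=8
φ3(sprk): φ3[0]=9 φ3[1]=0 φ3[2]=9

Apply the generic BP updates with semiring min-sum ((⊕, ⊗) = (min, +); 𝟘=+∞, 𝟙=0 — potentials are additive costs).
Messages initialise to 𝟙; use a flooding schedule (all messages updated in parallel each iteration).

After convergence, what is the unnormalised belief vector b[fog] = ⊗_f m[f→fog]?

init: all messages = 𝟙 over 3 values
r1 m[φ0→cld] = [0, 1, 0]
r1 m[φ0→fog] = [0, 0, 3]
r1 m[φ1→fog] = [7, 1, 3]
r1 m[φ1→wind] = [2, 2, 1]
r1 m[φ2→sprk] = [2, 0, 2]
r1 m[φ2→fog] = [0, 2, 3]
r1 m[φ3→sprk] = [9, 0, 9]
r1 m[cld→φ0] = [0, 0, 0]
r1 m[sprk→φ2] = [0, 0, 0]
r1 m[sprk→φ3] = [0, 0, 0]
r1 m[fog→φ0] = [0, 0, 0]
r1 m[fog→φ1] = [0, 0, 0]
r1 m[fog→φ2] = [0, 0, 0]
r1 m[wind→φ1] = [0, 0, 0]
r2 m[φ0→cld] = [0, 1, 0]
r2 m[φ0→fog] = [0, 0, 3]
r2 m[φ1→fog] = [7, 1, 3]
r2 m[φ1→wind] = [2, 2, 1]
r2 m[φ2→sprk] = [2, 0, 2]
r2 m[φ2→fog] = [0, 2, 3]
r2 m[φ3→sprk] = [9, 0, 9]
r2 m[cld→φ0] = [0, 0, 0]
r2 m[sprk→φ2] = [9, 0, 9]
r2 m[sprk→φ3] = [2, 0, 2]
r2 m[fog→φ0] = [7, 3, 6]
r2 m[fog→φ1] = [0, 2, 6]
r2 m[fog→φ2] = [7, 1, 6]
r2 m[wind→φ1] = [0, 0, 0]
r3 m[φ0→cld] = [4, 4, 3]
r3 m[φ0→fog] = [0, 0, 3]
r3 m[φ1→fog] = [7, 1, 3]
r3 m[φ1→wind] = [4, 4, 3]
r3 m[φ2→sprk] = [3, 3, 6]
r3 m[φ2→fog] = [0, 2, 3]
r3 m[φ3→sprk] = [9, 0, 9]
r3 m[cld→φ0] = [0, 0, 0]
r3 m[sprk→φ2] = [9, 0, 9]
r3 m[sprk→φ3] = [2, 0, 2]
r3 m[fog→φ0] = [7, 3, 6]
r3 m[fog→φ1] = [0, 2, 6]
r3 m[fog→φ2] = [7, 1, 6]
r3 m[wind→φ1] = [0, 0, 0]
r4 m[φ0→cld] = [4, 4, 3]
r4 m[φ0→fog] = [0, 0, 3]
r4 m[φ1→fog] = [7, 1, 3]
r4 m[φ1→wind] = [4, 4, 3]
r4 m[φ2→sprk] = [3, 3, 6]
r4 m[φ2→fog] = [0, 2, 3]
r4 m[φ3→sprk] = [9, 0, 9]
r4 m[cld→φ0] = [0, 0, 0]
r4 m[sprk→φ2] = [9, 0, 9]
r4 m[sprk→φ3] = [3, 3, 6]
r4 m[fog→φ0] = [7, 3, 6]
r4 m[fog→φ1] = [0, 2, 6]
r4 m[fog→φ2] = [7, 1, 6]
r4 m[wind→φ1] = [0, 0, 0]
r5 m[φ0→cld] = [4, 4, 3]
r5 m[φ0→fog] = [0, 0, 3]
r5 m[φ1→fog] = [7, 1, 3]
r5 m[φ1→wind] = [4, 4, 3]
r5 m[φ2→sprk] = [3, 3, 6]
r5 m[φ2→fog] = [0, 2, 3]
r5 m[φ3→sprk] = [9, 0, 9]
r5 m[cld→φ0] = [0, 0, 0]
r5 m[sprk→φ2] = [9, 0, 9]
r5 m[sprk→φ3] = [3, 3, 6]
r5 m[fog→φ0] = [7, 3, 6]
r5 m[fog→φ1] = [0, 2, 6]
r5 m[fog→φ2] = [7, 1, 6]
r5 m[wind→φ1] = [0, 0, 0]
fixed point reached at round 5
b[fog] = ⊗ incoming = [7, 3, 9]

b[fog] = [7, 3, 9]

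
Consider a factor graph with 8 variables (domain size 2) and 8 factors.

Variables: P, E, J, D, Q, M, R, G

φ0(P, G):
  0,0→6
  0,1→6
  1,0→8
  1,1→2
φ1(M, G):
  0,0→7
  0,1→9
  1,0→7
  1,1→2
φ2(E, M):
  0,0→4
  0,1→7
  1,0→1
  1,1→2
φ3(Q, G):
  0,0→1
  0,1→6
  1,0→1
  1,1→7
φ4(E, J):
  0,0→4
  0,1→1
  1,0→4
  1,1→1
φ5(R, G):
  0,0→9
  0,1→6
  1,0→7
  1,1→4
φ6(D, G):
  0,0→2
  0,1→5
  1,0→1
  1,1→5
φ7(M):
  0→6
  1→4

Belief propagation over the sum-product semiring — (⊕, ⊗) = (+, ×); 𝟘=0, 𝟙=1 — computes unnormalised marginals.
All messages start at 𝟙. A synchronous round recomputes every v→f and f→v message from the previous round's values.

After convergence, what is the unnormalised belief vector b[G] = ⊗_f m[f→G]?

init: all messages = 𝟙 over 2 values
r1 m[φ0→P] = [12, 10]
r1 m[φ0→G] = [14, 8]
r1 m[φ1→M] = [16, 9]
r1 m[φ1→G] = [14, 11]
r1 m[φ2→E] = [11, 3]
r1 m[φ2→M] = [5, 9]
r1 m[φ3→Q] = [7, 8]
r1 m[φ3→G] = [2, 13]
r1 m[φ4→E] = [5, 5]
r1 m[φ4→J] = [8, 2]
r1 m[φ5→R] = [15, 11]
r1 m[φ5→G] = [16, 10]
r1 m[φ6→D] = [7, 6]
r1 m[φ6→G] = [3, 10]
r1 m[φ7→M] = [6, 4]
r1 m[P→φ0] = [1, 1]
r1 m[E→φ2] = [1, 1]
r1 m[E→φ4] = [1, 1]
r1 m[J→φ4] = [1, 1]
r1 m[D→φ6] = [1, 1]
r1 m[Q→φ3] = [1, 1]
r1 m[M→φ1] = [1, 1]
r1 m[M→φ2] = [1, 1]
r1 m[M→φ7] = [1, 1]
r1 m[R→φ5] = [1, 1]
r1 m[G→φ0] = [1, 1]
r1 m[G→φ1] = [1, 1]
r1 m[G→φ3] = [1, 1]
r1 m[G→φ5] = [1, 1]
r1 m[G→φ6] = [1, 1]
r2 m[φ0→P] = [12, 10]
r2 m[φ0→G] = [14, 8]
r2 m[φ1→M] = [16, 9]
r2 m[φ1→G] = [14, 11]
r2 m[φ2→E] = [11, 3]
r2 m[φ2→M] = [5, 9]
r2 m[φ3→Q] = [7, 8]
r2 m[φ3→G] = [2, 13]
r2 m[φ4→E] = [5, 5]
r2 m[φ4→J] = [8, 2]
r2 m[φ5→R] = [15, 11]
r2 m[φ5→G] = [16, 10]
r2 m[φ6→D] = [7, 6]
r2 m[φ6→G] = [3, 10]
r2 m[φ7→M] = [6, 4]
r2 m[P→φ0] = [1, 1]
r2 m[E→φ2] = [5, 5]
r2 m[E→φ4] = [11, 3]
r2 m[J→φ4] = [1, 1]
r2 m[D→φ6] = [1, 1]
r2 m[Q→φ3] = [1, 1]
r2 m[M→φ1] = [30, 36]
r2 m[M→φ2] = [96, 36]
r2 m[M→φ7] = [80, 81]
r2 m[R→φ5] = [1, 1]
r2 m[G→φ0] = [1344, 14300]
r2 m[G→φ1] = [1344, 10400]
r2 m[G→φ3] = [9408, 8800]
r2 m[G→φ5] = [1176, 11440]
r2 m[G→φ6] = [6272, 11440]
r3 m[φ0→P] = [93864, 39352]
r3 m[φ0→G] = [14, 8]
r3 m[φ1→M] = [103008, 30208]
r3 m[φ1→G] = [462, 342]
r3 m[φ2→E] = [636, 168]
r3 m[φ2→M] = [25, 45]
r3 m[φ3→Q] = [62208, 71008]
r3 m[φ3→G] = [2, 13]
r3 m[φ4→E] = [5, 5]
r3 m[φ4→J] = [56, 14]
r3 m[φ5→R] = [79224, 53992]
r3 m[φ5→G] = [16, 10]
r3 m[φ6→D] = [69744, 63472]
r3 m[φ6→G] = [3, 10]
r3 m[φ7→M] = [6, 4]
r3 m[P→φ0] = [1, 1]
r3 m[E→φ2] = [5, 5]
r3 m[E→φ4] = [11, 3]
r3 m[J→φ4] = [1, 1]
r3 m[D→φ6] = [1, 1]
r3 m[Q→φ3] = [1, 1]
r3 m[M→φ1] = [30, 36]
r3 m[M→φ2] = [96, 36]
r3 m[M→φ7] = [80, 81]
r3 m[R→φ5] = [1, 1]
r3 m[G→φ0] = [1344, 14300]
r3 m[G→φ1] = [1344, 10400]
r3 m[G→φ3] = [9408, 8800]
r3 m[G→φ5] = [1176, 11440]
r3 m[G→φ6] = [6272, 11440]
r4 m[φ0→P] = [93864, 39352]
r4 m[φ0→G] = [14, 8]
r4 m[φ1→M] = [103008, 30208]
r4 m[φ1→G] = [462, 342]
r4 m[φ2→E] = [636, 168]
r4 m[φ2→M] = [25, 45]
r4 m[φ3→Q] = [62208, 71008]
r4 m[φ3→G] = [2, 13]
r4 m[φ4→E] = [5, 5]
r4 m[φ4→J] = [56, 14]
r4 m[φ5→R] = [79224, 53992]
r4 m[φ5→G] = [16, 10]
r4 m[φ6→D] = [69744, 63472]
r4 m[φ6→G] = [3, 10]
r4 m[φ7→M] = [6, 4]
r4 m[P→φ0] = [1, 1]
r4 m[E→φ2] = [5, 5]
r4 m[E→φ4] = [636, 168]
r4 m[J→φ4] = [1, 1]
r4 m[D→φ6] = [1, 1]
r4 m[Q→φ3] = [1, 1]
r4 m[M→φ1] = [150, 180]
r4 m[M→φ2] = [618048, 120832]
r4 m[M→φ7] = [2575200, 1359360]
r4 m[R→φ5] = [1, 1]
r4 m[G→φ0] = [44352, 444600]
r4 m[G→φ1] = [1344, 10400]
r4 m[G→φ3] = [310464, 273600]
r4 m[G→φ5] = [38808, 355680]
r4 m[G→φ6] = [206976, 355680]
r5 m[φ0→P] = [2933712, 1244016]
r5 m[φ0→G] = [14, 8]
r5 m[φ1→M] = [103008, 30208]
r5 m[φ1→G] = [2310, 1710]
r5 m[φ2→E] = [3318016, 859712]
r5 m[φ2→M] = [25, 45]
r5 m[φ3→Q] = [1952064, 2225664]
r5 m[φ3→G] = [2, 13]
r5 m[φ4→E] = [5, 5]
r5 m[φ4→J] = [3216, 804]
r5 m[φ5→R] = [2483352, 1694376]
r5 m[φ5→G] = [16, 10]
r5 m[φ6→D] = [2192352, 1985376]
r5 m[φ6→G] = [3, 10]
r5 m[φ7→M] = [6, 4]
r5 m[P→φ0] = [1, 1]
r5 m[E→φ2] = [5, 5]
r5 m[E→φ4] = [636, 168]
r5 m[J→φ4] = [1, 1]
r5 m[D→φ6] = [1, 1]
r5 m[Q→φ3] = [1, 1]
r5 m[M→φ1] = [150, 180]
r5 m[M→φ2] = [618048, 120832]
r5 m[M→φ7] = [2575200, 1359360]
r5 m[R→φ5] = [1, 1]
r5 m[G→φ0] = [44352, 444600]
r5 m[G→φ1] = [1344, 10400]
r5 m[G→φ3] = [310464, 273600]
r5 m[G→φ5] = [38808, 355680]
r5 m[G→φ6] = [206976, 355680]
r6 m[φ0→P] = [2933712, 1244016]
r6 m[φ0→G] = [14, 8]
r6 m[φ1→M] = [103008, 30208]
r6 m[φ1→G] = [2310, 1710]
r6 m[φ2→E] = [3318016, 859712]
r6 m[φ2→M] = [25, 45]
r6 m[φ3→Q] = [1952064, 2225664]
r6 m[φ3→G] = [2, 13]
r6 m[φ4→E] = [5, 5]
r6 m[φ4→J] = [3216, 804]
r6 m[φ5→R] = [2483352, 1694376]
r6 m[φ5→G] = [16, 10]
r6 m[φ6→D] = [2192352, 1985376]
r6 m[φ6→G] = [3, 10]
r6 m[φ7→M] = [6, 4]
r6 m[P→φ0] = [1, 1]
r6 m[E→φ2] = [5, 5]
r6 m[E→φ4] = [3318016, 859712]
r6 m[J→φ4] = [1, 1]
r6 m[D→φ6] = [1, 1]
r6 m[Q→φ3] = [1, 1]
r6 m[M→φ1] = [150, 180]
r6 m[M→φ2] = [618048, 120832]
r6 m[M→φ7] = [2575200, 1359360]
r6 m[R→φ5] = [1, 1]
r6 m[G→φ0] = [221760, 2223000]
r6 m[G→φ1] = [1344, 10400]
r6 m[G→φ3] = [1552320, 1368000]
r6 m[G→φ5] = [194040, 1778400]
r6 m[G→φ6] = [1034880, 1778400]
r7 m[φ0→P] = [14668560, 6220080]
r7 m[φ0→G] = [14, 8]
r7 m[φ1→M] = [103008, 30208]
r7 m[φ1→G] = [2310, 1710]
r7 m[φ2→E] = [3318016, 859712]
r7 m[φ2→M] = [25, 45]
r7 m[φ3→Q] = [9760320, 11128320]
r7 m[φ3→G] = [2, 13]
r7 m[φ4→E] = [5, 5]
r7 m[φ4→J] = [16710912, 4177728]
r7 m[φ5→R] = [12416760, 8471880]
r7 m[φ5→G] = [16, 10]
r7 m[φ6→D] = [10961760, 9926880]
r7 m[φ6→G] = [3, 10]
r7 m[φ7→M] = [6, 4]
r7 m[P→φ0] = [1, 1]
r7 m[E→φ2] = [5, 5]
r7 m[E→φ4] = [3318016, 859712]
r7 m[J→φ4] = [1, 1]
r7 m[D→φ6] = [1, 1]
r7 m[Q→φ3] = [1, 1]
r7 m[M→φ1] = [150, 180]
r7 m[M→φ2] = [618048, 120832]
r7 m[M→φ7] = [2575200, 1359360]
r7 m[R→φ5] = [1, 1]
r7 m[G→φ0] = [221760, 2223000]
r7 m[G→φ1] = [1344, 10400]
r7 m[G→φ3] = [1552320, 1368000]
r7 m[G→φ5] = [194040, 1778400]
r7 m[G→φ6] = [1034880, 1778400]
r8 m[φ0→P] = [14668560, 6220080]
r8 m[φ0→G] = [14, 8]
r8 m[φ1→M] = [103008, 30208]
r8 m[φ1→G] = [2310, 1710]
r8 m[φ2→E] = [3318016, 859712]
r8 m[φ2→M] = [25, 45]
r8 m[φ3→Q] = [9760320, 11128320]
r8 m[φ3→G] = [2, 13]
r8 m[φ4→E] = [5, 5]
r8 m[φ4→J] = [16710912, 4177728]
r8 m[φ5→R] = [12416760, 8471880]
r8 m[φ5→G] = [16, 10]
r8 m[φ6→D] = [10961760, 9926880]
r8 m[φ6→G] = [3, 10]
r8 m[φ7→M] = [6, 4]
r8 m[P→φ0] = [1, 1]
r8 m[E→φ2] = [5, 5]
r8 m[E→φ4] = [3318016, 859712]
r8 m[J→φ4] = [1, 1]
r8 m[D→φ6] = [1, 1]
r8 m[Q→φ3] = [1, 1]
r8 m[M→φ1] = [150, 180]
r8 m[M→φ2] = [618048, 120832]
r8 m[M→φ7] = [2575200, 1359360]
r8 m[R→φ5] = [1, 1]
r8 m[G→φ0] = [221760, 2223000]
r8 m[G→φ1] = [1344, 10400]
r8 m[G→φ3] = [1552320, 1368000]
r8 m[G→φ5] = [194040, 1778400]
r8 m[G→φ6] = [1034880, 1778400]
fixed point reached at round 8
b[G] = ⊗ incoming = [3104640, 17784000]

b[G] = [3104640, 17784000]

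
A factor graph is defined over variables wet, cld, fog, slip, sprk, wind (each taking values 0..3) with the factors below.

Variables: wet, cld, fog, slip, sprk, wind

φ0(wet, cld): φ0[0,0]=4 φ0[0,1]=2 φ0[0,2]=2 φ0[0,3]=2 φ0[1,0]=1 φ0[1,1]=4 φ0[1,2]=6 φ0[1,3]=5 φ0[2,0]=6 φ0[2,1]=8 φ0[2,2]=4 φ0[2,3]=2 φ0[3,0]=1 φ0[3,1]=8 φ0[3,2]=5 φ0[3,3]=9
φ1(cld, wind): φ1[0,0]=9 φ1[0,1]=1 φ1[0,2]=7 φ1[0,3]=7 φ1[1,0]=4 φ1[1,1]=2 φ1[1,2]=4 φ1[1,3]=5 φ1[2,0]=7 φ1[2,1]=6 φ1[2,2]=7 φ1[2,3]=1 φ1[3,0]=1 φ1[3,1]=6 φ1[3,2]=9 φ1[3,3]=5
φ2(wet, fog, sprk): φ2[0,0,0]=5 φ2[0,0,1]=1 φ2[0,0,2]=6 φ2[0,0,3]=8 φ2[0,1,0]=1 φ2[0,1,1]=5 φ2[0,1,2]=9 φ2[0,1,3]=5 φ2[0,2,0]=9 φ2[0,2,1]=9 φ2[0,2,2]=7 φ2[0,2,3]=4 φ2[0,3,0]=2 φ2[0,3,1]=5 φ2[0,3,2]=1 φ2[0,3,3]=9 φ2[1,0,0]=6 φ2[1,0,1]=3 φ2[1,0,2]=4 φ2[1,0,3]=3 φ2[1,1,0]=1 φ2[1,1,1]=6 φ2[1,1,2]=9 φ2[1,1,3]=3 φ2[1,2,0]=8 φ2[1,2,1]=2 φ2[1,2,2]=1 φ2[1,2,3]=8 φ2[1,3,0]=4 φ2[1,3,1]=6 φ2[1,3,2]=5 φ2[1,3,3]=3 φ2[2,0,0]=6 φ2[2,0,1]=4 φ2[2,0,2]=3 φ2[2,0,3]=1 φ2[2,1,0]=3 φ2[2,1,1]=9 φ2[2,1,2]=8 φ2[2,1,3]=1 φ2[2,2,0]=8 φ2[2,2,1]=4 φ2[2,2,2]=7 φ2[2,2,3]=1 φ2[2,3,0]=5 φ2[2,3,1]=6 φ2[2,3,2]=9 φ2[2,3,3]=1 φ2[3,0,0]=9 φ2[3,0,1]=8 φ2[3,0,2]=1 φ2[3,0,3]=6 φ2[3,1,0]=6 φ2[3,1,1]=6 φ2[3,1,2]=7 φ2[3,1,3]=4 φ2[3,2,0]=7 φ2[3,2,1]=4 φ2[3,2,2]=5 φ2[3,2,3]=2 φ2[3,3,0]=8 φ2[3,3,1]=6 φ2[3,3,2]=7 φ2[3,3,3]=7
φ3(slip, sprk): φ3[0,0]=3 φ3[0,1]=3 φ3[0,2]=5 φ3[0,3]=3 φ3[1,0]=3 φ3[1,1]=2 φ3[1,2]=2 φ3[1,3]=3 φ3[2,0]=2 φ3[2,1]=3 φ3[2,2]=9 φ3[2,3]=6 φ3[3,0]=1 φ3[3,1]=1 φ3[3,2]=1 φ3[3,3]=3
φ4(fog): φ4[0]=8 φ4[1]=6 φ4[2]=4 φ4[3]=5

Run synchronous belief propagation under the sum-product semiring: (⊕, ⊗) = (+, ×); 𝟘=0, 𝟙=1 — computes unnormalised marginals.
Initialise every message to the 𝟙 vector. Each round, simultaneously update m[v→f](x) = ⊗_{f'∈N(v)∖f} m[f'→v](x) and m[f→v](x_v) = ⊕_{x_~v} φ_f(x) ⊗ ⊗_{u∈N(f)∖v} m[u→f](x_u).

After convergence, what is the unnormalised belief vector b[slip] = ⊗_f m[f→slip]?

b[slip] = [2229918, 1561485, 3080385, 871746]

init: all messages = 𝟙 over 4 values
r1 m[φ0→wet] = [10, 16, 20, 23]
r1 m[φ0→cld] = [12, 22, 17, 18]
r1 m[φ1→cld] = [24, 15, 21, 21]
r1 m[φ1→wind] = [21, 15, 27, 18]
r1 m[φ2→wet] = [86, 72, 76, 93]
r1 m[φ2→fog] = [74, 83, 86, 84]
r1 m[φ2→sprk] = [88, 84, 89, 66]
r1 m[φ3→slip] = [14, 10, 20, 6]
r1 m[φ3→sprk] = [9, 9, 17, 15]
r1 m[φ4→fog] = [8, 6, 4, 5]
r1 m[wet→φ0] = [1, 1, 1, 1]
r1 m[wet→φ2] = [1, 1, 1, 1]
r1 m[cld→φ0] = [1, 1, 1, 1]
r1 m[cld→φ1] = [1, 1, 1, 1]
r1 m[fog→φ2] = [1, 1, 1, 1]
r1 m[fog→φ4] = [1, 1, 1, 1]
r1 m[slip→φ3] = [1, 1, 1, 1]
r1 m[sprk→φ2] = [1, 1, 1, 1]
r1 m[sprk→φ3] = [1, 1, 1, 1]
r1 m[wind→φ1] = [1, 1, 1, 1]
r2 m[φ0→wet] = [10, 16, 20, 23]
r2 m[φ0→cld] = [12, 22, 17, 18]
r2 m[φ1→cld] = [24, 15, 21, 21]
r2 m[φ1→wind] = [21, 15, 27, 18]
r2 m[φ2→wet] = [86, 72, 76, 93]
r2 m[φ2→fog] = [74, 83, 86, 84]
r2 m[φ2→sprk] = [88, 84, 89, 66]
r2 m[φ3→slip] = [14, 10, 20, 6]
r2 m[φ3→sprk] = [9, 9, 17, 15]
r2 m[φ4→fog] = [8, 6, 4, 5]
r2 m[wet→φ0] = [86, 72, 76, 93]
r2 m[wet→φ2] = [10, 16, 20, 23]
r2 m[cld→φ0] = [24, 15, 21, 21]
r2 m[cld→φ1] = [12, 22, 17, 18]
r2 m[fog→φ2] = [8, 6, 4, 5]
r2 m[fog→φ4] = [74, 83, 86, 84]
r2 m[slip→φ3] = [1, 1, 1, 1]
r2 m[sprk→φ2] = [9, 9, 17, 15]
r2 m[sprk→φ3] = [88, 84, 89, 66]
r2 m[wind→φ1] = [1, 1, 1, 1]
r3 m[φ0→wet] = [210, 315, 390, 438]
r3 m[φ0→cld] = [965, 1812, 1373, 1521]
r3 m[φ1→cld] = [24, 15, 21, 21]
r3 m[φ1→wind] = [333, 266, 453, 301]
r3 m[φ2→wet] = [6339, 5126, 5105, 6408]
r3 m[φ2→fog] = [14964, 18777, 16804, 19060]
r3 m[φ2→sprk] = [9124, 8556, 8505, 6079]
r3 m[φ3→slip] = [1159, 808, 1625, 459]
r3 m[φ3→sprk] = [9, 9, 17, 15]
r3 m[φ4→fog] = [8, 6, 4, 5]
r3 m[wet→φ0] = [86, 72, 76, 93]
r3 m[wet→φ2] = [10, 16, 20, 23]
r3 m[cld→φ0] = [24, 15, 21, 21]
r3 m[cld→φ1] = [12, 22, 17, 18]
r3 m[fog→φ2] = [8, 6, 4, 5]
r3 m[fog→φ4] = [74, 83, 86, 84]
r3 m[slip→φ3] = [1, 1, 1, 1]
r3 m[sprk→φ2] = [9, 9, 17, 15]
r3 m[sprk→φ3] = [88, 84, 89, 66]
r3 m[wind→φ1] = [1, 1, 1, 1]
r4 m[φ0→wet] = [210, 315, 390, 438]
r4 m[φ0→cld] = [965, 1812, 1373, 1521]
r4 m[φ1→cld] = [24, 15, 21, 21]
r4 m[φ1→wind] = [333, 266, 453, 301]
r4 m[φ2→wet] = [6339, 5126, 5105, 6408]
r4 m[φ2→fog] = [14964, 18777, 16804, 19060]
r4 m[φ2→sprk] = [9124, 8556, 8505, 6079]
r4 m[φ3→slip] = [1159, 808, 1625, 459]
r4 m[φ3→sprk] = [9, 9, 17, 15]
r4 m[φ4→fog] = [8, 6, 4, 5]
r4 m[wet→φ0] = [6339, 5126, 5105, 6408]
r4 m[wet→φ2] = [210, 315, 390, 438]
r4 m[cld→φ0] = [24, 15, 21, 21]
r4 m[cld→φ1] = [965, 1812, 1373, 1521]
r4 m[fog→φ2] = [8, 6, 4, 5]
r4 m[fog→φ4] = [14964, 18777, 16804, 19060]
r4 m[slip→φ3] = [1, 1, 1, 1]
r4 m[sprk→φ2] = [9, 9, 17, 15]
r4 m[sprk→φ3] = [9124, 8556, 8505, 6079]
r4 m[wind→φ1] = [1, 1, 1, 1]
r5 m[φ0→wet] = [210, 315, 390, 438]
r5 m[φ0→cld] = [67520, 125286, 95894, 106190]
r5 m[φ1→cld] = [24, 15, 21, 21]
r5 m[φ1→wind] = [27065, 21953, 37303, 24793]
r5 m[φ2→wet] = [6339, 5126, 5105, 6408]
r5 m[φ2→fog] = [293790, 368151, 331227, 371880]
r5 m[φ2→sprk] = [177768, 167088, 167115, 119925]
r5 m[φ3→slip] = [113802, 79731, 156935, 44422]
r5 m[φ3→sprk] = [9, 9, 17, 15]
r5 m[φ4→fog] = [8, 6, 4, 5]
r5 m[wet→φ0] = [6339, 5126, 5105, 6408]
r5 m[wet→φ2] = [210, 315, 390, 438]
r5 m[cld→φ0] = [24, 15, 21, 21]
r5 m[cld→φ1] = [965, 1812, 1373, 1521]
r5 m[fog→φ2] = [8, 6, 4, 5]
r5 m[fog→φ4] = [14964, 18777, 16804, 19060]
r5 m[slip→φ3] = [1, 1, 1, 1]
r5 m[sprk→φ2] = [9, 9, 17, 15]
r5 m[sprk→φ3] = [9124, 8556, 8505, 6079]
r5 m[wind→φ1] = [1, 1, 1, 1]
r6 m[φ0→wet] = [210, 315, 390, 438]
r6 m[φ0→cld] = [67520, 125286, 95894, 106190]
r6 m[φ1→cld] = [24, 15, 21, 21]
r6 m[φ1→wind] = [27065, 21953, 37303, 24793]
r6 m[φ2→wet] = [6339, 5126, 5105, 6408]
r6 m[φ2→fog] = [293790, 368151, 331227, 371880]
r6 m[φ2→sprk] = [177768, 167088, 167115, 119925]
r6 m[φ3→slip] = [113802, 79731, 156935, 44422]
r6 m[φ3→sprk] = [9, 9, 17, 15]
r6 m[φ4→fog] = [8, 6, 4, 5]
r6 m[wet→φ0] = [6339, 5126, 5105, 6408]
r6 m[wet→φ2] = [210, 315, 390, 438]
r6 m[cld→φ0] = [24, 15, 21, 21]
r6 m[cld→φ1] = [67520, 125286, 95894, 106190]
r6 m[fog→φ2] = [8, 6, 4, 5]
r6 m[fog→φ4] = [293790, 368151, 331227, 371880]
r6 m[slip→φ3] = [1, 1, 1, 1]
r6 m[sprk→φ2] = [9, 9, 17, 15]
r6 m[sprk→φ3] = [177768, 167088, 167115, 119925]
r6 m[wind→φ1] = [1, 1, 1, 1]
r7 m[φ0→wet] = [210, 315, 390, 438]
r7 m[φ0→cld] = [67520, 125286, 95894, 106190]
r7 m[φ1→cld] = [24, 15, 21, 21]
r7 m[φ1→wind] = [1886272, 1530596, 2600752, 1725914]
r7 m[φ2→wet] = [6339, 5126, 5105, 6408]
r7 m[φ2→fog] = [293790, 368151, 331227, 371880]
r7 m[φ2→sprk] = [177768, 167088, 167115, 119925]
r7 m[φ3→slip] = [2229918, 1561485, 3080385, 871746]
r7 m[φ3→sprk] = [9, 9, 17, 15]
r7 m[φ4→fog] = [8, 6, 4, 5]
r7 m[wet→φ0] = [6339, 5126, 5105, 6408]
r7 m[wet→φ2] = [210, 315, 390, 438]
r7 m[cld→φ0] = [24, 15, 21, 21]
r7 m[cld→φ1] = [67520, 125286, 95894, 106190]
r7 m[fog→φ2] = [8, 6, 4, 5]
r7 m[fog→φ4] = [293790, 368151, 331227, 371880]
r7 m[slip→φ3] = [1, 1, 1, 1]
r7 m[sprk→φ2] = [9, 9, 17, 15]
r7 m[sprk→φ3] = [177768, 167088, 167115, 119925]
r7 m[wind→φ1] = [1, 1, 1, 1]
r8 m[φ0→wet] = [210, 315, 390, 438]
r8 m[φ0→cld] = [67520, 125286, 95894, 106190]
r8 m[φ1→cld] = [24, 15, 21, 21]
r8 m[φ1→wind] = [1886272, 1530596, 2600752, 1725914]
r8 m[φ2→wet] = [6339, 5126, 5105, 6408]
r8 m[φ2→fog] = [293790, 368151, 331227, 371880]
r8 m[φ2→sprk] = [177768, 167088, 167115, 119925]
r8 m[φ3→slip] = [2229918, 1561485, 3080385, 871746]
r8 m[φ3→sprk] = [9, 9, 17, 15]
r8 m[φ4→fog] = [8, 6, 4, 5]
r8 m[wet→φ0] = [6339, 5126, 5105, 6408]
r8 m[wet→φ2] = [210, 315, 390, 438]
r8 m[cld→φ0] = [24, 15, 21, 21]
r8 m[cld→φ1] = [67520, 125286, 95894, 106190]
r8 m[fog→φ2] = [8, 6, 4, 5]
r8 m[fog→φ4] = [293790, 368151, 331227, 371880]
r8 m[slip→φ3] = [1, 1, 1, 1]
r8 m[sprk→φ2] = [9, 9, 17, 15]
r8 m[sprk→φ3] = [177768, 167088, 167115, 119925]
r8 m[wind→φ1] = [1, 1, 1, 1]
fixed point reached at round 8
b[slip] = ⊗ incoming = [2229918, 1561485, 3080385, 871746]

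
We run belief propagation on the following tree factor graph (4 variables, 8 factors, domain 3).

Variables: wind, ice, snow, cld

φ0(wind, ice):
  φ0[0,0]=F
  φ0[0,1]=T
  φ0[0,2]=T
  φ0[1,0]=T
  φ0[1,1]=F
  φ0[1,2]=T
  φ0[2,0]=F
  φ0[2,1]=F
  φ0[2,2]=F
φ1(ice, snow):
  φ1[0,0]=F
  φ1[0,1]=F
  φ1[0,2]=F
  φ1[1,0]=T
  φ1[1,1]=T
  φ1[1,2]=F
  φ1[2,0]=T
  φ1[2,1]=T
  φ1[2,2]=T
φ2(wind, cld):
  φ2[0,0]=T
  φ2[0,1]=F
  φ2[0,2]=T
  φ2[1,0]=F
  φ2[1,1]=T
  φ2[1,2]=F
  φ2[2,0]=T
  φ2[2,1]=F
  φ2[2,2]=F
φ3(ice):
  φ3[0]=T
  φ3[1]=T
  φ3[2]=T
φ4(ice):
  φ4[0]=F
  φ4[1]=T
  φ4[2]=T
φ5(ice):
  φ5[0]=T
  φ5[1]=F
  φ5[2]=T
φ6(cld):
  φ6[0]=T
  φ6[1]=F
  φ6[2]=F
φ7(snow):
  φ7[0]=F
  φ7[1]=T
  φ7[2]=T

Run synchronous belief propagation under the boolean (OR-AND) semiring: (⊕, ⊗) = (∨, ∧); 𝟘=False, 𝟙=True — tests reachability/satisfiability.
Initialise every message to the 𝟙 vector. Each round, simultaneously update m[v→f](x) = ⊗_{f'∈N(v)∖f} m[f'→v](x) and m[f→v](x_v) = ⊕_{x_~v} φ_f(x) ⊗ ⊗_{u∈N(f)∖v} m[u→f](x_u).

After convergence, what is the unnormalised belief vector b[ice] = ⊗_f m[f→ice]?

b[ice] = [F, F, T]

init: all messages = 𝟙 over 3 values
r1 m[φ0→wind] = [T, T, F]
r1 m[φ0→ice] = [T, T, T]
r1 m[φ1→ice] = [F, T, T]
r1 m[φ1→snow] = [T, T, T]
r1 m[φ2→wind] = [T, T, T]
r1 m[φ2→cld] = [T, T, T]
r1 m[φ3→ice] = [T, T, T]
r1 m[φ4→ice] = [F, T, T]
r1 m[φ5→ice] = [T, F, T]
r1 m[φ6→cld] = [T, F, F]
r1 m[φ7→snow] = [F, T, T]
r1 m[wind→φ0] = [T, T, T]
r1 m[wind→φ2] = [T, T, T]
r1 m[ice→φ0] = [T, T, T]
r1 m[ice→φ1] = [T, T, T]
r1 m[ice→φ3] = [T, T, T]
r1 m[ice→φ4] = [T, T, T]
r1 m[ice→φ5] = [T, T, T]
r1 m[snow→φ1] = [T, T, T]
r1 m[snow→φ7] = [T, T, T]
r1 m[cld→φ2] = [T, T, T]
r1 m[cld→φ6] = [T, T, T]
r2 m[φ0→wind] = [T, T, F]
r2 m[φ0→ice] = [T, T, T]
r2 m[φ1→ice] = [F, T, T]
r2 m[φ1→snow] = [T, T, T]
r2 m[φ2→wind] = [T, T, T]
r2 m[φ2→cld] = [T, T, T]
r2 m[φ3→ice] = [T, T, T]
r2 m[φ4→ice] = [F, T, T]
r2 m[φ5→ice] = [T, F, T]
r2 m[φ6→cld] = [T, F, F]
r2 m[φ7→snow] = [F, T, T]
r2 m[wind→φ0] = [T, T, T]
r2 m[wind→φ2] = [T, T, F]
r2 m[ice→φ0] = [F, F, T]
r2 m[ice→φ1] = [F, F, T]
r2 m[ice→φ3] = [F, F, T]
r2 m[ice→φ4] = [F, F, T]
r2 m[ice→φ5] = [F, T, T]
r2 m[snow→φ1] = [F, T, T]
r2 m[snow→φ7] = [T, T, T]
r2 m[cld→φ2] = [T, F, F]
r2 m[cld→φ6] = [T, T, T]
r3 m[φ0→wind] = [T, T, F]
r3 m[φ0→ice] = [T, T, T]
r3 m[φ1→ice] = [F, T, T]
r3 m[φ1→snow] = [T, T, T]
r3 m[φ2→wind] = [T, F, T]
r3 m[φ2→cld] = [T, T, T]
r3 m[φ3→ice] = [T, T, T]
r3 m[φ4→ice] = [F, T, T]
r3 m[φ5→ice] = [T, F, T]
r3 m[φ6→cld] = [T, F, F]
r3 m[φ7→snow] = [F, T, T]
r3 m[wind→φ0] = [T, T, T]
r3 m[wind→φ2] = [T, T, F]
r3 m[ice→φ0] = [F, F, T]
r3 m[ice→φ1] = [F, F, T]
r3 m[ice→φ3] = [F, F, T]
r3 m[ice→φ4] = [F, F, T]
r3 m[ice→φ5] = [F, T, T]
r3 m[snow→φ1] = [F, T, T]
r3 m[snow→φ7] = [T, T, T]
r3 m[cld→φ2] = [T, F, F]
r3 m[cld→φ6] = [T, T, T]
r4 m[φ0→wind] = [T, T, F]
r4 m[φ0→ice] = [T, T, T]
r4 m[φ1→ice] = [F, T, T]
r4 m[φ1→snow] = [T, T, T]
r4 m[φ2→wind] = [T, F, T]
r4 m[φ2→cld] = [T, T, T]
r4 m[φ3→ice] = [T, T, T]
r4 m[φ4→ice] = [F, T, T]
r4 m[φ5→ice] = [T, F, T]
r4 m[φ6→cld] = [T, F, F]
r4 m[φ7→snow] = [F, T, T]
r4 m[wind→φ0] = [T, F, T]
r4 m[wind→φ2] = [T, T, F]
r4 m[ice→φ0] = [F, F, T]
r4 m[ice→φ1] = [F, F, T]
r4 m[ice→φ3] = [F, F, T]
r4 m[ice→φ4] = [F, F, T]
r4 m[ice→φ5] = [F, T, T]
r4 m[snow→φ1] = [F, T, T]
r4 m[snow→φ7] = [T, T, T]
r4 m[cld→φ2] = [T, F, F]
r4 m[cld→φ6] = [T, T, T]
r5 m[φ0→wind] = [T, T, F]
r5 m[φ0→ice] = [F, T, T]
r5 m[φ1→ice] = [F, T, T]
r5 m[φ1→snow] = [T, T, T]
r5 m[φ2→wind] = [T, F, T]
r5 m[φ2→cld] = [T, T, T]
r5 m[φ3→ice] = [T, T, T]
r5 m[φ4→ice] = [F, T, T]
r5 m[φ5→ice] = [T, F, T]
r5 m[φ6→cld] = [T, F, F]
r5 m[φ7→snow] = [F, T, T]
r5 m[wind→φ0] = [T, F, T]
r5 m[wind→φ2] = [T, T, F]
r5 m[ice→φ0] = [F, F, T]
r5 m[ice→φ1] = [F, F, T]
r5 m[ice→φ3] = [F, F, T]
r5 m[ice→φ4] = [F, F, T]
r5 m[ice→φ5] = [F, T, T]
r5 m[snow→φ1] = [F, T, T]
r5 m[snow→φ7] = [T, T, T]
r5 m[cld→φ2] = [T, F, F]
r5 m[cld→φ6] = [T, T, T]
r6 m[φ0→wind] = [T, T, F]
r6 m[φ0→ice] = [F, T, T]
r6 m[φ1→ice] = [F, T, T]
r6 m[φ1→snow] = [T, T, T]
r6 m[φ2→wind] = [T, F, T]
r6 m[φ2→cld] = [T, T, T]
r6 m[φ3→ice] = [T, T, T]
r6 m[φ4→ice] = [F, T, T]
r6 m[φ5→ice] = [T, F, T]
r6 m[φ6→cld] = [T, F, F]
r6 m[φ7→snow] = [F, T, T]
r6 m[wind→φ0] = [T, F, T]
r6 m[wind→φ2] = [T, T, F]
r6 m[ice→φ0] = [F, F, T]
r6 m[ice→φ1] = [F, F, T]
r6 m[ice→φ3] = [F, F, T]
r6 m[ice→φ4] = [F, F, T]
r6 m[ice→φ5] = [F, T, T]
r6 m[snow→φ1] = [F, T, T]
r6 m[snow→φ7] = [T, T, T]
r6 m[cld→φ2] = [T, F, F]
r6 m[cld→φ6] = [T, T, T]
fixed point reached at round 6
b[ice] = ⊗ incoming = [F, F, T]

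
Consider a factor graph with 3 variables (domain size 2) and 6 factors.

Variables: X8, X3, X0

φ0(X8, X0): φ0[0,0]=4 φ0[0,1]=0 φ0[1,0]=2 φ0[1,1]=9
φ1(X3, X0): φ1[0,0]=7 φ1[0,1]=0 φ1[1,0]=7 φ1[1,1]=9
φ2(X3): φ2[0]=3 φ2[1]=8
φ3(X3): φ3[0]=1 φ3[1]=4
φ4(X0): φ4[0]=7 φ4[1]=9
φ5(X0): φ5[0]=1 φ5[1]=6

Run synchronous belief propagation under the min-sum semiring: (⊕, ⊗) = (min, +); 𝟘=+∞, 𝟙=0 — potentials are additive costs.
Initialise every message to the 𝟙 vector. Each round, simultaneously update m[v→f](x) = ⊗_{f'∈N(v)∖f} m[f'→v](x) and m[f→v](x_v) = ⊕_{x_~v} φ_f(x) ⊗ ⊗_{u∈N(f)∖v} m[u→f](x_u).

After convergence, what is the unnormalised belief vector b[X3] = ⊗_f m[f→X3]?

init: all messages = 𝟙 over 2 values
r1 m[φ0→X8] = [0, 2]
r1 m[φ0→X0] = [2, 0]
r1 m[φ1→X3] = [0, 7]
r1 m[φ1→X0] = [7, 0]
r1 m[φ2→X3] = [3, 8]
r1 m[φ3→X3] = [1, 4]
r1 m[φ4→X0] = [7, 9]
r1 m[φ5→X0] = [1, 6]
r1 m[X8→φ0] = [0, 0]
r1 m[X3→φ1] = [0, 0]
r1 m[X3→φ2] = [0, 0]
r1 m[X3→φ3] = [0, 0]
r1 m[X0→φ0] = [0, 0]
r1 m[X0→φ1] = [0, 0]
r1 m[X0→φ4] = [0, 0]
r1 m[X0→φ5] = [0, 0]
r2 m[φ0→X8] = [0, 2]
r2 m[φ0→X0] = [2, 0]
r2 m[φ1→X3] = [0, 7]
r2 m[φ1→X0] = [7, 0]
r2 m[φ2→X3] = [3, 8]
r2 m[φ3→X3] = [1, 4]
r2 m[φ4→X0] = [7, 9]
r2 m[φ5→X0] = [1, 6]
r2 m[X8→φ0] = [0, 0]
r2 m[X3→φ1] = [4, 12]
r2 m[X3→φ2] = [1, 11]
r2 m[X3→φ3] = [3, 15]
r2 m[X0→φ0] = [15, 15]
r2 m[X0→φ1] = [10, 15]
r2 m[X0→φ4] = [10, 6]
r2 m[X0→φ5] = [16, 9]
r3 m[φ0→X8] = [15, 17]
r3 m[φ0→X0] = [2, 0]
r3 m[φ1→X3] = [15, 17]
r3 m[φ1→X0] = [11, 4]
r3 m[φ2→X3] = [3, 8]
r3 m[φ3→X3] = [1, 4]
r3 m[φ4→X0] = [7, 9]
r3 m[φ5→X0] = [1, 6]
r3 m[X8→φ0] = [0, 0]
r3 m[X3→φ1] = [4, 12]
r3 m[X3→φ2] = [1, 11]
r3 m[X3→φ3] = [3, 15]
r3 m[X0→φ0] = [15, 15]
r3 m[X0→φ1] = [10, 15]
r3 m[X0→φ4] = [10, 6]
r3 m[X0→φ5] = [16, 9]
r4 m[φ0→X8] = [15, 17]
r4 m[φ0→X0] = [2, 0]
r4 m[φ1→X3] = [15, 17]
r4 m[φ1→X0] = [11, 4]
r4 m[φ2→X3] = [3, 8]
r4 m[φ3→X3] = [1, 4]
r4 m[φ4→X0] = [7, 9]
r4 m[φ5→X0] = [1, 6]
r4 m[X8→φ0] = [0, 0]
r4 m[X3→φ1] = [4, 12]
r4 m[X3→φ2] = [16, 21]
r4 m[X3→φ3] = [18, 25]
r4 m[X0→φ0] = [19, 19]
r4 m[X0→φ1] = [10, 15]
r4 m[X0→φ4] = [14, 10]
r4 m[X0→φ5] = [20, 13]
r5 m[φ0→X8] = [19, 21]
r5 m[φ0→X0] = [2, 0]
r5 m[φ1→X3] = [15, 17]
r5 m[φ1→X0] = [11, 4]
r5 m[φ2→X3] = [3, 8]
r5 m[φ3→X3] = [1, 4]
r5 m[φ4→X0] = [7, 9]
r5 m[φ5→X0] = [1, 6]
r5 m[X8→φ0] = [0, 0]
r5 m[X3→φ1] = [4, 12]
r5 m[X3→φ2] = [16, 21]
r5 m[X3→φ3] = [18, 25]
r5 m[X0→φ0] = [19, 19]
r5 m[X0→φ1] = [10, 15]
r5 m[X0→φ4] = [14, 10]
r5 m[X0→φ5] = [20, 13]
r6 m[φ0→X8] = [19, 21]
r6 m[φ0→X0] = [2, 0]
r6 m[φ1→X3] = [15, 17]
r6 m[φ1→X0] = [11, 4]
r6 m[φ2→X3] = [3, 8]
r6 m[φ3→X3] = [1, 4]
r6 m[φ4→X0] = [7, 9]
r6 m[φ5→X0] = [1, 6]
r6 m[X8→φ0] = [0, 0]
r6 m[X3→φ1] = [4, 12]
r6 m[X3→φ2] = [16, 21]
r6 m[X3→φ3] = [18, 25]
r6 m[X0→φ0] = [19, 19]
r6 m[X0→φ1] = [10, 15]
r6 m[X0→φ4] = [14, 10]
r6 m[X0→φ5] = [20, 13]
fixed point reached at round 6
b[X3] = ⊗ incoming = [19, 29]

b[X3] = [19, 29]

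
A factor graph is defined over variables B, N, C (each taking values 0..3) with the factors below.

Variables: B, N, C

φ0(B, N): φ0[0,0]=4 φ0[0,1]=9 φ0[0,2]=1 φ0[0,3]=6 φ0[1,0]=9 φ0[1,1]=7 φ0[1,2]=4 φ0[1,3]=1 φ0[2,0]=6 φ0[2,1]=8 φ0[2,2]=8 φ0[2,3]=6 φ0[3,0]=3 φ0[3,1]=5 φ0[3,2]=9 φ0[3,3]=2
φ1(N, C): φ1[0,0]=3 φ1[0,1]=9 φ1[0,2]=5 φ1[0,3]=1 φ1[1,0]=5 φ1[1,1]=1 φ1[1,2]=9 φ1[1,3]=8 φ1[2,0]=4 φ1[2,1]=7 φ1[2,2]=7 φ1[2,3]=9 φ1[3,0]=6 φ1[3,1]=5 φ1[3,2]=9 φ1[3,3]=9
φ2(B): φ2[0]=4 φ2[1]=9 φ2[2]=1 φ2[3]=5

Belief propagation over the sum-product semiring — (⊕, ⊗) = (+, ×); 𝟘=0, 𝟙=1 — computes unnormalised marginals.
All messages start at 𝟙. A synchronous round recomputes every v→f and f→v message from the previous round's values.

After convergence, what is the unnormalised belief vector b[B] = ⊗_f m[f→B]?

b[B] = [1920, 4140, 682, 2350]

init: all messages = 𝟙 over 4 values
r1 m[φ0→B] = [20, 21, 28, 19]
r1 m[φ0→N] = [22, 29, 22, 15]
r1 m[φ1→N] = [18, 23, 27, 29]
r1 m[φ1→C] = [18, 22, 30, 27]
r1 m[φ2→B] = [4, 9, 1, 5]
r1 m[B→φ0] = [1, 1, 1, 1]
r1 m[B→φ2] = [1, 1, 1, 1]
r1 m[N→φ0] = [1, 1, 1, 1]
r1 m[N→φ1] = [1, 1, 1, 1]
r1 m[C→φ1] = [1, 1, 1, 1]
r2 m[φ0→B] = [20, 21, 28, 19]
r2 m[φ0→N] = [22, 29, 22, 15]
r2 m[φ1→N] = [18, 23, 27, 29]
r2 m[φ1→C] = [18, 22, 30, 27]
r2 m[φ2→B] = [4, 9, 1, 5]
r2 m[B→φ0] = [4, 9, 1, 5]
r2 m[B→φ2] = [20, 21, 28, 19]
r2 m[N→φ0] = [18, 23, 27, 29]
r2 m[N→φ1] = [22, 29, 22, 15]
r2 m[C→φ1] = [1, 1, 1, 1]
r3 m[φ0→B] = [480, 460, 682, 470]
r3 m[φ0→N] = [118, 132, 93, 49]
r3 m[φ1→N] = [18, 23, 27, 29]
r3 m[φ1→C] = [389, 456, 660, 587]
r3 m[φ2→B] = [4, 9, 1, 5]
r3 m[B→φ0] = [4, 9, 1, 5]
r3 m[B→φ2] = [20, 21, 28, 19]
r3 m[N→φ0] = [18, 23, 27, 29]
r3 m[N→φ1] = [22, 29, 22, 15]
r3 m[C→φ1] = [1, 1, 1, 1]
r4 m[φ0→B] = [480, 460, 682, 470]
r4 m[φ0→N] = [118, 132, 93, 49]
r4 m[φ1→N] = [18, 23, 27, 29]
r4 m[φ1→C] = [389, 456, 660, 587]
r4 m[φ2→B] = [4, 9, 1, 5]
r4 m[B→φ0] = [4, 9, 1, 5]
r4 m[B→φ2] = [480, 460, 682, 470]
r4 m[N→φ0] = [18, 23, 27, 29]
r4 m[N→φ1] = [118, 132, 93, 49]
r4 m[C→φ1] = [1, 1, 1, 1]
r5 m[φ0→B] = [480, 460, 682, 470]
r5 m[φ0→N] = [118, 132, 93, 49]
r5 m[φ1→N] = [18, 23, 27, 29]
r5 m[φ1→C] = [1680, 2090, 2870, 2452]
r5 m[φ2→B] = [4, 9, 1, 5]
r5 m[B→φ0] = [4, 9, 1, 5]
r5 m[B→φ2] = [480, 460, 682, 470]
r5 m[N→φ0] = [18, 23, 27, 29]
r5 m[N→φ1] = [118, 132, 93, 49]
r5 m[C→φ1] = [1, 1, 1, 1]
r6 m[φ0→B] = [480, 460, 682, 470]
r6 m[φ0→N] = [118, 132, 93, 49]
r6 m[φ1→N] = [18, 23, 27, 29]
r6 m[φ1→C] = [1680, 2090, 2870, 2452]
r6 m[φ2→B] = [4, 9, 1, 5]
r6 m[B→φ0] = [4, 9, 1, 5]
r6 m[B→φ2] = [480, 460, 682, 470]
r6 m[N→φ0] = [18, 23, 27, 29]
r6 m[N→φ1] = [118, 132, 93, 49]
r6 m[C→φ1] = [1, 1, 1, 1]
fixed point reached at round 6
b[B] = ⊗ incoming = [1920, 4140, 682, 2350]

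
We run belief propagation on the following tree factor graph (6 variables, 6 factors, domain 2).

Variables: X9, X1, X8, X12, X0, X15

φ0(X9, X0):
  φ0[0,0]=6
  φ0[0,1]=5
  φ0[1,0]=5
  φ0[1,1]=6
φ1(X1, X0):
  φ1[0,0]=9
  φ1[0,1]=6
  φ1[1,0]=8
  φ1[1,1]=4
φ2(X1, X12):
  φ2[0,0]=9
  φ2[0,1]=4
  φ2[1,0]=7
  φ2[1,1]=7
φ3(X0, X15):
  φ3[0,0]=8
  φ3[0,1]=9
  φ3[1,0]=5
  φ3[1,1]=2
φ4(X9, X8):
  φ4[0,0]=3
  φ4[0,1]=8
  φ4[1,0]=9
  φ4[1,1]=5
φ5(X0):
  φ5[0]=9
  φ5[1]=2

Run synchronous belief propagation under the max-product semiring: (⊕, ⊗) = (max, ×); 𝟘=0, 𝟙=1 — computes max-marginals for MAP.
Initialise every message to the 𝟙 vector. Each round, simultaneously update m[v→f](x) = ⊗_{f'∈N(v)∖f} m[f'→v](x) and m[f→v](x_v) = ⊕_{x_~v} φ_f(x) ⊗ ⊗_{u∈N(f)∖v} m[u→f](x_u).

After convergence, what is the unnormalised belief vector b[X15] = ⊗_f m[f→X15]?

b[X15] = [279936, 314928]

init: all messages = 𝟙 over 2 values
r1 m[φ0→X9] = [6, 6]
r1 m[φ0→X0] = [6, 6]
r1 m[φ1→X1] = [9, 8]
r1 m[φ1→X0] = [9, 6]
r1 m[φ2→X1] = [9, 7]
r1 m[φ2→X12] = [9, 7]
r1 m[φ3→X0] = [9, 5]
r1 m[φ3→X15] = [8, 9]
r1 m[φ4→X9] = [8, 9]
r1 m[φ4→X8] = [9, 8]
r1 m[φ5→X0] = [9, 2]
r1 m[X9→φ0] = [1, 1]
r1 m[X9→φ4] = [1, 1]
r1 m[X1→φ1] = [1, 1]
r1 m[X1→φ2] = [1, 1]
r1 m[X8→φ4] = [1, 1]
r1 m[X12→φ2] = [1, 1]
r1 m[X0→φ0] = [1, 1]
r1 m[X0→φ1] = [1, 1]
r1 m[X0→φ3] = [1, 1]
r1 m[X0→φ5] = [1, 1]
r1 m[X15→φ3] = [1, 1]
r2 m[φ0→X9] = [6, 6]
r2 m[φ0→X0] = [6, 6]
r2 m[φ1→X1] = [9, 8]
r2 m[φ1→X0] = [9, 6]
r2 m[φ2→X1] = [9, 7]
r2 m[φ2→X12] = [9, 7]
r2 m[φ3→X0] = [9, 5]
r2 m[φ3→X15] = [8, 9]
r2 m[φ4→X9] = [8, 9]
r2 m[φ4→X8] = [9, 8]
r2 m[φ5→X0] = [9, 2]
r2 m[X9→φ0] = [8, 9]
r2 m[X9→φ4] = [6, 6]
r2 m[X1→φ1] = [9, 7]
r2 m[X1→φ2] = [9, 8]
r2 m[X8→φ4] = [1, 1]
r2 m[X12→φ2] = [1, 1]
r2 m[X0→φ0] = [729, 60]
r2 m[X0→φ1] = [486, 60]
r2 m[X0→φ3] = [486, 72]
r2 m[X0→φ5] = [486, 180]
r2 m[X15→φ3] = [1, 1]
r3 m[φ0→X9] = [4374, 3645]
r3 m[φ0→X0] = [48, 54]
r3 m[φ1→X1] = [4374, 3888]
r3 m[φ1→X0] = [81, 54]
r3 m[φ2→X1] = [9, 7]
r3 m[φ2→X12] = [81, 56]
r3 m[φ3→X0] = [9, 5]
r3 m[φ3→X15] = [3888, 4374]
r3 m[φ4→X9] = [8, 9]
r3 m[φ4→X8] = [54, 48]
r3 m[φ5→X0] = [9, 2]
r3 m[X9→φ0] = [8, 9]
r3 m[X9→φ4] = [6, 6]
r3 m[X1→φ1] = [9, 7]
r3 m[X1→φ2] = [9, 8]
r3 m[X8→φ4] = [1, 1]
r3 m[X12→φ2] = [1, 1]
r3 m[X0→φ0] = [729, 60]
r3 m[X0→φ1] = [486, 60]
r3 m[X0→φ3] = [486, 72]
r3 m[X0→φ5] = [486, 180]
r3 m[X15→φ3] = [1, 1]
r4 m[φ0→X9] = [4374, 3645]
r4 m[φ0→X0] = [48, 54]
r4 m[φ1→X1] = [4374, 3888]
r4 m[φ1→X0] = [81, 54]
r4 m[φ2→X1] = [9, 7]
r4 m[φ2→X12] = [81, 56]
r4 m[φ3→X0] = [9, 5]
r4 m[φ3→X15] = [3888, 4374]
r4 m[φ4→X9] = [8, 9]
r4 m[φ4→X8] = [54, 48]
r4 m[φ5→X0] = [9, 2]
r4 m[X9→φ0] = [8, 9]
r4 m[X9→φ4] = [4374, 3645]
r4 m[X1→φ1] = [9, 7]
r4 m[X1→φ2] = [4374, 3888]
r4 m[X8→φ4] = [1, 1]
r4 m[X12→φ2] = [1, 1]
r4 m[X0→φ0] = [6561, 540]
r4 m[X0→φ1] = [3888, 540]
r4 m[X0→φ3] = [34992, 5832]
r4 m[X0→φ5] = [34992, 14580]
r4 m[X15→φ3] = [1, 1]
r5 m[φ0→X9] = [39366, 32805]
r5 m[φ0→X0] = [48, 54]
r5 m[φ1→X1] = [34992, 31104]
r5 m[φ1→X0] = [81, 54]
r5 m[φ2→X1] = [9, 7]
r5 m[φ2→X12] = [39366, 27216]
r5 m[φ3→X0] = [9, 5]
r5 m[φ3→X15] = [279936, 314928]
r5 m[φ4→X9] = [8, 9]
r5 m[φ4→X8] = [32805, 34992]
r5 m[φ5→X0] = [9, 2]
r5 m[X9→φ0] = [8, 9]
r5 m[X9→φ4] = [4374, 3645]
r5 m[X1→φ1] = [9, 7]
r5 m[X1→φ2] = [4374, 3888]
r5 m[X8→φ4] = [1, 1]
r5 m[X12→φ2] = [1, 1]
r5 m[X0→φ0] = [6561, 540]
r5 m[X0→φ1] = [3888, 540]
r5 m[X0→φ3] = [34992, 5832]
r5 m[X0→φ5] = [34992, 14580]
r5 m[X15→φ3] = [1, 1]
r6 m[φ0→X9] = [39366, 32805]
r6 m[φ0→X0] = [48, 54]
r6 m[φ1→X1] = [34992, 31104]
r6 m[φ1→X0] = [81, 54]
r6 m[φ2→X1] = [9, 7]
r6 m[φ2→X12] = [39366, 27216]
r6 m[φ3→X0] = [9, 5]
r6 m[φ3→X15] = [279936, 314928]
r6 m[φ4→X9] = [8, 9]
r6 m[φ4→X8] = [32805, 34992]
r6 m[φ5→X0] = [9, 2]
r6 m[X9→φ0] = [8, 9]
r6 m[X9→φ4] = [39366, 32805]
r6 m[X1→φ1] = [9, 7]
r6 m[X1→φ2] = [34992, 31104]
r6 m[X8→φ4] = [1, 1]
r6 m[X12→φ2] = [1, 1]
r6 m[X0→φ0] = [6561, 540]
r6 m[X0→φ1] = [3888, 540]
r6 m[X0→φ3] = [34992, 5832]
r6 m[X0→φ5] = [34992, 14580]
r6 m[X15→φ3] = [1, 1]
r7 m[φ0→X9] = [39366, 32805]
r7 m[φ0→X0] = [48, 54]
r7 m[φ1→X1] = [34992, 31104]
r7 m[φ1→X0] = [81, 54]
r7 m[φ2→X1] = [9, 7]
r7 m[φ2→X12] = [314928, 217728]
r7 m[φ3→X0] = [9, 5]
r7 m[φ3→X15] = [279936, 314928]
r7 m[φ4→X9] = [8, 9]
r7 m[φ4→X8] = [295245, 314928]
r7 m[φ5→X0] = [9, 2]
r7 m[X9→φ0] = [8, 9]
r7 m[X9→φ4] = [39366, 32805]
r7 m[X1→φ1] = [9, 7]
r7 m[X1→φ2] = [34992, 31104]
r7 m[X8→φ4] = [1, 1]
r7 m[X12→φ2] = [1, 1]
r7 m[X0→φ0] = [6561, 540]
r7 m[X0→φ1] = [3888, 540]
r7 m[X0→φ3] = [34992, 5832]
r7 m[X0→φ5] = [34992, 14580]
r7 m[X15→φ3] = [1, 1]
r8 m[φ0→X9] = [39366, 32805]
r8 m[φ0→X0] = [48, 54]
r8 m[φ1→X1] = [34992, 31104]
r8 m[φ1→X0] = [81, 54]
r8 m[φ2→X1] = [9, 7]
r8 m[φ2→X12] = [314928, 217728]
r8 m[φ3→X0] = [9, 5]
r8 m[φ3→X15] = [279936, 314928]
r8 m[φ4→X9] = [8, 9]
r8 m[φ4→X8] = [295245, 314928]
r8 m[φ5→X0] = [9, 2]
r8 m[X9→φ0] = [8, 9]
r8 m[X9→φ4] = [39366, 32805]
r8 m[X1→φ1] = [9, 7]
r8 m[X1→φ2] = [34992, 31104]
r8 m[X8→φ4] = [1, 1]
r8 m[X12→φ2] = [1, 1]
r8 m[X0→φ0] = [6561, 540]
r8 m[X0→φ1] = [3888, 540]
r8 m[X0→φ3] = [34992, 5832]
r8 m[X0→φ5] = [34992, 14580]
r8 m[X15→φ3] = [1, 1]
fixed point reached at round 8
b[X15] = ⊗ incoming = [279936, 314928]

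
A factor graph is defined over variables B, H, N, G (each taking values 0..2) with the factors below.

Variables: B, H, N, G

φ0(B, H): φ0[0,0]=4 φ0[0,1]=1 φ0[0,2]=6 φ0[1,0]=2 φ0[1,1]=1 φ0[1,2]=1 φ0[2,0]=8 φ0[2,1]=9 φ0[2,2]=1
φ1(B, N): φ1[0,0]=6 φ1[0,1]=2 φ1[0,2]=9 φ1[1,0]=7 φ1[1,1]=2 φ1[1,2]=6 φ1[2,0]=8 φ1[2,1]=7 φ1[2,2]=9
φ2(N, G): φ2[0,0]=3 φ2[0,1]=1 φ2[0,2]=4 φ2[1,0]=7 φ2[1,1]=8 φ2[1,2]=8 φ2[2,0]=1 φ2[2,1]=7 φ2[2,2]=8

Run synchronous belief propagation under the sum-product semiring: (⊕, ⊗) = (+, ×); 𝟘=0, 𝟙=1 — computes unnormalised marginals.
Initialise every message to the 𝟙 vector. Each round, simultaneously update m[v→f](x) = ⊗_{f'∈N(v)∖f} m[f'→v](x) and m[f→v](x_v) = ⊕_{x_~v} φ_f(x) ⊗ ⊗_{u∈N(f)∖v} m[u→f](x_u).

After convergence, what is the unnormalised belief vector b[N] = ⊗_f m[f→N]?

init: all messages = 𝟙 over 3 values
r1 m[φ0→B] = [11, 4, 18]
r1 m[φ0→H] = [14, 11, 8]
r1 m[φ1→B] = [17, 15, 24]
r1 m[φ1→N] = [21, 11, 24]
r1 m[φ2→N] = [8, 23, 16]
r1 m[φ2→G] = [11, 16, 20]
r1 m[B→φ0] = [1, 1, 1]
r1 m[B→φ1] = [1, 1, 1]
r1 m[H→φ0] = [1, 1, 1]
r1 m[N→φ1] = [1, 1, 1]
r1 m[N→φ2] = [1, 1, 1]
r1 m[G→φ2] = [1, 1, 1]
r2 m[φ0→B] = [11, 4, 18]
r2 m[φ0→H] = [14, 11, 8]
r2 m[φ1→B] = [17, 15, 24]
r2 m[φ1→N] = [21, 11, 24]
r2 m[φ2→N] = [8, 23, 16]
r2 m[φ2→G] = [11, 16, 20]
r2 m[B→φ0] = [17, 15, 24]
r2 m[B→φ1] = [11, 4, 18]
r2 m[H→φ0] = [1, 1, 1]
r2 m[N→φ1] = [8, 23, 16]
r2 m[N→φ2] = [21, 11, 24]
r2 m[G→φ2] = [1, 1, 1]
r3 m[φ0→B] = [11, 4, 18]
r3 m[φ0→H] = [290, 248, 141]
r3 m[φ1→B] = [238, 198, 369]
r3 m[φ1→N] = [238, 156, 285]
r3 m[φ2→N] = [8, 23, 16]
r3 m[φ2→G] = [164, 277, 364]
r3 m[B→φ0] = [17, 15, 24]
r3 m[B→φ1] = [11, 4, 18]
r3 m[H→φ0] = [1, 1, 1]
r3 m[N→φ1] = [8, 23, 16]
r3 m[N→φ2] = [21, 11, 24]
r3 m[G→φ2] = [1, 1, 1]
r4 m[φ0→B] = [11, 4, 18]
r4 m[φ0→H] = [290, 248, 141]
r4 m[φ1→B] = [238, 198, 369]
r4 m[φ1→N] = [238, 156, 285]
r4 m[φ2→N] = [8, 23, 16]
r4 m[φ2→G] = [164, 277, 364]
r4 m[B→φ0] = [238, 198, 369]
r4 m[B→φ1] = [11, 4, 18]
r4 m[H→φ0] = [1, 1, 1]
r4 m[N→φ1] = [8, 23, 16]
r4 m[N→φ2] = [238, 156, 285]
r4 m[G→φ2] = [1, 1, 1]
r5 m[φ0→B] = [11, 4, 18]
r5 m[φ0→H] = [4300, 3757, 1995]
r5 m[φ1→B] = [238, 198, 369]
r5 m[φ1→N] = [238, 156, 285]
r5 m[φ2→N] = [8, 23, 16]
r5 m[φ2→G] = [2091, 3481, 4480]
r5 m[B→φ0] = [238, 198, 369]
r5 m[B→φ1] = [11, 4, 18]
r5 m[H→φ0] = [1, 1, 1]
r5 m[N→φ1] = [8, 23, 16]
r5 m[N→φ2] = [238, 156, 285]
r5 m[G→φ2] = [1, 1, 1]
r6 m[φ0→B] = [11, 4, 18]
r6 m[φ0→H] = [4300, 3757, 1995]
r6 m[φ1→B] = [238, 198, 369]
r6 m[φ1→N] = [238, 156, 285]
r6 m[φ2→N] = [8, 23, 16]
r6 m[φ2→G] = [2091, 3481, 4480]
r6 m[B→φ0] = [238, 198, 369]
r6 m[B→φ1] = [11, 4, 18]
r6 m[H→φ0] = [1, 1, 1]
r6 m[N→φ1] = [8, 23, 16]
r6 m[N→φ2] = [238, 156, 285]
r6 m[G→φ2] = [1, 1, 1]
fixed point reached at round 6
b[N] = ⊗ incoming = [1904, 3588, 4560]

b[N] = [1904, 3588, 4560]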